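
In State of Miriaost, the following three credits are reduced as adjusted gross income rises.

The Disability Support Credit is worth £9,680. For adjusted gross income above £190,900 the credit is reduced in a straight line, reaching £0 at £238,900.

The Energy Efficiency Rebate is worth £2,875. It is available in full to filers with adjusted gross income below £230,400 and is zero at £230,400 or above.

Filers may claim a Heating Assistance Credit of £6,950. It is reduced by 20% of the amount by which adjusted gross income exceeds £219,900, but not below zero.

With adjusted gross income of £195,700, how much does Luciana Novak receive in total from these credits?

Disability Support Credit: £195,700 is £4,800 into a £48,000 phase-out range, leaving 43,200/48,000 of the credit: £9,680 × 43,200/48,000 = £8,712.
Energy Efficiency Rebate: £195,700 is below the £230,400 cutoff, so the full £2,875 applies.
Heating Assistance Credit: £195,700 is at or below the £219,900 threshold, so the full £6,950 applies.
Total: £8,712 + £2,875 + £6,950 = £18,537.

£18,537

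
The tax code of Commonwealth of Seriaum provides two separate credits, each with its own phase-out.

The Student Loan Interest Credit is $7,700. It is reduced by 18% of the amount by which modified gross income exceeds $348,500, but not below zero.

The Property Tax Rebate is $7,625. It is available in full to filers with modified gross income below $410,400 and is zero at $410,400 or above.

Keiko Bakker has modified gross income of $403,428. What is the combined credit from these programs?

Student Loan Interest Credit: 18% of the $54,928 excess over $348,500 is $9,887.04 ≥ base, so the credit is $0.
Property Tax Rebate: $403,428 is below the $410,400 cutoff, so the full $7,625 applies.
Total: $0 + $7,625 = $7,625.

$7,625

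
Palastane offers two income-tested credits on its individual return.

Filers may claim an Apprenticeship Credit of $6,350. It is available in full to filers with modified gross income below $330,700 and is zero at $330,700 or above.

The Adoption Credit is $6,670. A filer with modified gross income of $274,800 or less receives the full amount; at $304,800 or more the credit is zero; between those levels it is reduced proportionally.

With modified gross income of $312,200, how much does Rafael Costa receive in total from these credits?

Apprenticeship Credit: $312,200 is below the $330,700 cutoff, so the full $6,350 applies.
Adoption Credit: $312,200 is at or above $304,800, so the credit is $0.
Total: $6,350 + $0 = $6,350.

$6,350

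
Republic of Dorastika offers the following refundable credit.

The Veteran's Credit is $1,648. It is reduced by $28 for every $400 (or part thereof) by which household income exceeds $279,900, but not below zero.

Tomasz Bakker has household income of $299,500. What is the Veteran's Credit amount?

$276

Veteran's Credit: income exceeds $279,900 by $19,600, which is 49 full-or-partial $400 increments; reduction = 49 × $28 = $1,372, leaving $276.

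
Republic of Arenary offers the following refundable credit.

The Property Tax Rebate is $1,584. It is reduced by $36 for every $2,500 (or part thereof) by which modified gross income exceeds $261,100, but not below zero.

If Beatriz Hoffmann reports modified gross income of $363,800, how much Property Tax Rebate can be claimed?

Property Tax Rebate: income exceeds $261,100 by $102,700, which is 42 full-or-partial $2,500 increments; reduction = 42 × $36 = $1,512, leaving $72.

$72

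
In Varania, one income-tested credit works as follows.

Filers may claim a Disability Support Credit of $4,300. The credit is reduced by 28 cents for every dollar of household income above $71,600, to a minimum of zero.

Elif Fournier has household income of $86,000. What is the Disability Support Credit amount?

Disability Support Credit: 28% of the $14,400 excess over $71,600 is $4,032; credit = $4,300 − $4,032 = $268.

$268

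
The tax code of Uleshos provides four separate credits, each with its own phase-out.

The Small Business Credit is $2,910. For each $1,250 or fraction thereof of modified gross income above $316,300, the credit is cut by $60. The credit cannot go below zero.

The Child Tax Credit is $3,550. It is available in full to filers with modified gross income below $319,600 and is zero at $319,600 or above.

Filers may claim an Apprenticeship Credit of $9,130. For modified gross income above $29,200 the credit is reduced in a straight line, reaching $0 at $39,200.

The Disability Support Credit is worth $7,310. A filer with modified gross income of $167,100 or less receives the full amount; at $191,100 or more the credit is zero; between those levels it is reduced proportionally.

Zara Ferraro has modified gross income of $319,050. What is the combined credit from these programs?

Small Business Credit: income exceeds $316,300 by $2,750, which is 3 full-or-partial $1,250 increments; reduction = 3 × $60 = $180, leaving $2,730.
Child Tax Credit: $319,050 is below the $319,600 cutoff, so the full $3,550 applies.
Apprenticeship Credit: $319,050 is at or above $39,200, so the credit is $0.
Disability Support Credit: $319,050 is at or above $191,100, so the credit is $0.
Total: $2,730 + $3,550 + $0 + $0 = $6,280.

$6,280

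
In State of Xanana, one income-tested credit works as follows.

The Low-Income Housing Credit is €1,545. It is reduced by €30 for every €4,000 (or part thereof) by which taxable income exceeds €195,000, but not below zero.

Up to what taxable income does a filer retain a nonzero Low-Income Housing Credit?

After 51 increments the reduction is 51 × €30 = €1,530, leaving €15; one more increment wipes it out. Increment 51 ends at excess 51 × €4,000 = €204,000, so the highest qualifying income is €195,000 + €204,000 = €399,000.

€399,000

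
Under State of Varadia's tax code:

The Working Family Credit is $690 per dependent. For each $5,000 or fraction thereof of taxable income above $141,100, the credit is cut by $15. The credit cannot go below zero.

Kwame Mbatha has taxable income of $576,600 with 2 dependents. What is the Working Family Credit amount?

$60

Working Family Credit: base = 2 × $690 = $1,380. income exceeds $141,100 by $435,500, which is 88 full-or-partial $5,000 increments; reduction = 88 × $15 = $1,320, leaving $60.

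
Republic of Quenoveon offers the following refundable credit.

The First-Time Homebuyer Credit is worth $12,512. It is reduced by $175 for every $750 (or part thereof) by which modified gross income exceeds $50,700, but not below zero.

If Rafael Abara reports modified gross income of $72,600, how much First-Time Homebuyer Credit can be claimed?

First-Time Homebuyer Credit: income exceeds $50,700 by $21,900, which is 30 full-or-partial $750 increments; reduction = 30 × $175 = $5,250, leaving $7,262.

$7,262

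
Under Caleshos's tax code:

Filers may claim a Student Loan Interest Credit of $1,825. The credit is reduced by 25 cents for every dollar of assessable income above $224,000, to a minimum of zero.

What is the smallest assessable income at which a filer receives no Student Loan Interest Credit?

$231,300

The credit falls by 25% of each dollar above $224,000, so it reaches zero when the excess is $1,825 / 25% = $7,300: income = $224,000 + $7,300 = $231,300.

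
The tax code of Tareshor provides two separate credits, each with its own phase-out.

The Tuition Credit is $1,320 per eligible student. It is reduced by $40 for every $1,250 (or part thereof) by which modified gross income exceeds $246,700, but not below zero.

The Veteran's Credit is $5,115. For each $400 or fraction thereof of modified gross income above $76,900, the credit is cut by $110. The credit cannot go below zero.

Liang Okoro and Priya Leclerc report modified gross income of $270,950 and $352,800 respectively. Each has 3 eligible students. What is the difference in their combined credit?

Liang ($270,950): Tuition Credit: base = 3 × $1,320 = $3,960. income exceeds $246,700 by $24,250, which is 20 full-or-partial $1,250 increments; reduction = 20 × $40 = $800, leaving $3,160. Veteran's Credit: income exceeds $76,900 by $194,050 → 486 increments × $110 = $53,460 ≥ base, so the credit is $0. total $3,160 + $0 = $3,160
Priya ($352,800): Tuition Credit: base = 3 × $1,320 = $3,960. income exceeds $246,700 by $106,100, which is 85 full-or-partial $1,250 increments; reduction = 85 × $40 = $3,400, leaving $560. Veteran's Credit: income exceeds $76,900 by $275,900 → 690 increments × $110 = $75,900 ≥ base, so the credit is $0. total $560 + $0 = $560
Difference: |$3,160 − $560| = $2,600.

$2,600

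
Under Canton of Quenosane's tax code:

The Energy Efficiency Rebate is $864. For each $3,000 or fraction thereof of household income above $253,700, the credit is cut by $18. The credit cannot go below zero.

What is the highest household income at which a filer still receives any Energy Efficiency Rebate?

After 47 increments the reduction is 47 × $18 = $846, leaving $18; one more increment wipes it out. Increment 47 ends at excess 47 × $3,000 = $141,000, so the highest qualifying income is $253,700 + $141,000 = $394,700.

$394,700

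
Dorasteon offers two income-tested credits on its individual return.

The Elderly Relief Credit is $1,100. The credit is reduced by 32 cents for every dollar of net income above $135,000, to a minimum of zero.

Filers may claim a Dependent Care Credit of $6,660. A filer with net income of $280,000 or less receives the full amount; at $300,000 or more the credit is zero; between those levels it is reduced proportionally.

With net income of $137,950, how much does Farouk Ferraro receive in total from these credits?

$6,816

Elderly Relief Credit: 32% of the $2,950 excess over $135,000 is $944; credit = $1,100 − $944 = $156.
Dependent Care Credit: $137,950 is at or below the $280,000 threshold, so the full $6,660 applies.
Total: $156 + $6,660 = $6,816.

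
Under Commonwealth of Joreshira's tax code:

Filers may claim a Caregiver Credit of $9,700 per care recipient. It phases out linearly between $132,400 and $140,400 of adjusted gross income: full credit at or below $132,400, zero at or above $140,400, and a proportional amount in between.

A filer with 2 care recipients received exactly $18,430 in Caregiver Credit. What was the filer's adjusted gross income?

$132,800

Full credit = 2 × $9,700 = $19,400.
$18,430 is 18,430/19,400 of the full $19,400, so 970/19,400 of the $8,000 range has been used: income = $132,400 + $8,000 × 970/19,400 = $132,800.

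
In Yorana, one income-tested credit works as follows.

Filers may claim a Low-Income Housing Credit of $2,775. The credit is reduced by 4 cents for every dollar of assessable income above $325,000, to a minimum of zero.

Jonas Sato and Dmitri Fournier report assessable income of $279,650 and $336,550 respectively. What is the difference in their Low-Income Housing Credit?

Jonas ($279,650): Low-Income Housing Credit: $279,650 is at or below the $325,000 threshold, so the full $2,775 applies.
Dmitri ($336,550): Low-Income Housing Credit: 4% of the $11,550 excess over $325,000 is $462; credit = $2,775 − $462 = $2,313.
Difference: |$2,775 − $2,313| = $462.

$462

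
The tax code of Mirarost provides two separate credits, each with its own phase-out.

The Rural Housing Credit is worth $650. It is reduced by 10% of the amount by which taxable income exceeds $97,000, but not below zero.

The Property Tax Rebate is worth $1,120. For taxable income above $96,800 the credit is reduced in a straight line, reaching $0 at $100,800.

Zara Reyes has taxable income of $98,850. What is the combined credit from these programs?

$1,011

Rural Housing Credit: 10% of the $1,850 excess over $97,000 is $185; credit = $650 − $185 = $465.
Property Tax Rebate: $98,850 is $2,050 into a $4,000 phase-out range, leaving 1,950/4,000 of the credit: $1,120 × 1,950/4,000 = $546.
Total: $465 + $546 = $1,011.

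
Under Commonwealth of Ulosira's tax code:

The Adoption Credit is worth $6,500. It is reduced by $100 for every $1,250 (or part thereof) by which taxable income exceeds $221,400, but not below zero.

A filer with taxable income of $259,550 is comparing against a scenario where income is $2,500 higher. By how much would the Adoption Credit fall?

At $259,550 — income exceeds $221,400 by $38,150, which is 31 full-or-partial $1,250 increments; reduction = 31 × $100 = $3,100, leaving $3,400.
At $262,050 — income exceeds $221,400 by $40,650, which is 33 full-or-partial $1,250 increments; reduction = 33 × $100 = $3,300, leaving $3,200.
Lost: $3,400 − $3,200 = $200.

$200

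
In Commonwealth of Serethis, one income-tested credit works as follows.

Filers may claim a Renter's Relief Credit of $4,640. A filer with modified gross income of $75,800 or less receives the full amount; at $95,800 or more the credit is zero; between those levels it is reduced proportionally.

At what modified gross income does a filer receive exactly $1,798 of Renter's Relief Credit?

$1,798 is 1,798/4,640 of the full $4,640, so 2,842/4,640 of the $20,000 range has been used: income = $75,800 + $20,000 × 2,842/4,640 = $88,050.

$88,050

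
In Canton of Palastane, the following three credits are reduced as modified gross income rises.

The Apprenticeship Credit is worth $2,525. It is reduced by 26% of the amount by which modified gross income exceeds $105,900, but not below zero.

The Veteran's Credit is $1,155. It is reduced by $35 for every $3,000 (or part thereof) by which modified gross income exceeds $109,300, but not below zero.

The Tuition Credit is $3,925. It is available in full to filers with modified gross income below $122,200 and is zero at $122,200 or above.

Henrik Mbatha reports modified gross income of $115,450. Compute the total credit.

$5,017

Apprenticeship Credit: 26% of the $9,550 excess over $105,900 is $2,483; credit = $2,525 − $2,483 = $42.
Veteran's Credit: income exceeds $109,300 by $6,150, which is 3 full-or-partial $3,000 increments; reduction = 3 × $35 = $105, leaving $1,050.
Tuition Credit: $115,450 is below the $122,200 cutoff, so the full $3,925 applies.
Total: $42 + $1,050 + $3,925 = $5,017.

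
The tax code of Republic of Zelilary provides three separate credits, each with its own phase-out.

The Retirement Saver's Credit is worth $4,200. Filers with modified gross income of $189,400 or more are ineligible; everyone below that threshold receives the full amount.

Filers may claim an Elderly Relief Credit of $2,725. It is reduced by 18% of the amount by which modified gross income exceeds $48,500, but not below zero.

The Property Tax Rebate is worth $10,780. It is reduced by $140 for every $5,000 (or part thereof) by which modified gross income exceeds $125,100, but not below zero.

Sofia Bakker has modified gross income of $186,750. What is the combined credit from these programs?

Retirement Saver's Credit: $186,750 is below the $189,400 cutoff, so the full $4,200 applies.
Elderly Relief Credit: 18% of the $138,250 excess over $48,500 is $24,885 ≥ base, so the credit is $0.
Property Tax Rebate: income exceeds $125,100 by $61,650, which is 13 full-or-partial $5,000 increments; reduction = 13 × $140 = $1,820, leaving $8,960.
Total: $4,200 + $0 + $8,960 = $13,160.

$13,160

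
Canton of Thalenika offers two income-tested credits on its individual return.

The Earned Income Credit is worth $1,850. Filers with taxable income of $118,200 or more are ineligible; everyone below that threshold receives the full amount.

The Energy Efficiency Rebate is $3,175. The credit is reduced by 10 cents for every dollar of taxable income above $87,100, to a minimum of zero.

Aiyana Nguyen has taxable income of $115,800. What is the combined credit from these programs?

Earned Income Credit: $115,800 is below the $118,200 cutoff, so the full $1,850 applies.
Energy Efficiency Rebate: 10% of the $28,700 excess over $87,100 is $2,870; credit = $3,175 − $2,870 = $305.
Total: $1,850 + $305 = $2,155.

$2,155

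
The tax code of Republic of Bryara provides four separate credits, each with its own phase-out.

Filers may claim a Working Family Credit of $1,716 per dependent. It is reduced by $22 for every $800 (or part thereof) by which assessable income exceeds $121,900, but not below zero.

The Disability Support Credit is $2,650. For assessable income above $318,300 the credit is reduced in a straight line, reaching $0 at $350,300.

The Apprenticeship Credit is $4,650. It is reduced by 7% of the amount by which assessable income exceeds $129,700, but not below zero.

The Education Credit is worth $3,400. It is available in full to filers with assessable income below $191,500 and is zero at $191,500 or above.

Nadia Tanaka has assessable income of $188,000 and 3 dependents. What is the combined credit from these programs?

$9,941

Working Family Credit: base = 3 × $1,716 = $5,148. income exceeds $121,900 by $66,100, which is 83 full-or-partial $800 increments; reduction = 83 × $22 = $1,826, leaving $3,322.
Disability Support Credit: $188,000 is at or below the $318,300 threshold, so the full $2,650 applies.
Apprenticeship Credit: 7% of the $58,300 excess over $129,700 is $4,081; credit = $4,650 − $4,081 = $569.
Education Credit: $188,000 is below the $191,500 cutoff, so the full $3,400 applies.
Total: $3,322 + $2,650 + $569 + $3,400 = $9,941.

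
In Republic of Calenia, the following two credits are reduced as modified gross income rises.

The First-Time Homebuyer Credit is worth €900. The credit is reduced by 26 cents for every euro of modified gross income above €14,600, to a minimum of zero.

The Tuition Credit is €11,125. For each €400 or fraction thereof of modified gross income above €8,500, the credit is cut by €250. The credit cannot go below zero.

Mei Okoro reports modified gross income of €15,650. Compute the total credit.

€7,252

First-Time Homebuyer Credit: 26% of the €1,050 excess over €14,600 is €273; credit = €900 − €273 = €627.
Tuition Credit: income exceeds €8,500 by €7,150, which is 18 full-or-partial €400 increments; reduction = 18 × €250 = €4,500, leaving €6,625.
Total: €627 + €6,625 = €7,252.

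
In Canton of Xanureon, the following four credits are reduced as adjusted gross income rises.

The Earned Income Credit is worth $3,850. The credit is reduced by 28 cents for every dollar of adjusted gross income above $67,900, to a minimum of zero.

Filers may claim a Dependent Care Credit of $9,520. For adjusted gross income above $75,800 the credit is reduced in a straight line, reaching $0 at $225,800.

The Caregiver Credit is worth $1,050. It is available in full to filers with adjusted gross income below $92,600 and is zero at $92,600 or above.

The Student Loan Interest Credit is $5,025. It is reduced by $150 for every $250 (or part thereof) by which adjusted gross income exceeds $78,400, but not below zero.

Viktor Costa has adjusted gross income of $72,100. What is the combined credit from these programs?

$18,269

Earned Income Credit: 28% of the $4,200 excess over $67,900 is $1,176; credit = $3,850 − $1,176 = $2,674.
Dependent Care Credit: $72,100 is at or below the $75,800 threshold, so the full $9,520 applies.
Caregiver Credit: $72,100 is below the $92,600 cutoff, so the full $1,050 applies.
Student Loan Interest Credit: $72,100 is at or below the $78,400 threshold, so the full $5,025 applies.
Total: $2,674 + $9,520 + $1,050 + $5,025 = $18,269.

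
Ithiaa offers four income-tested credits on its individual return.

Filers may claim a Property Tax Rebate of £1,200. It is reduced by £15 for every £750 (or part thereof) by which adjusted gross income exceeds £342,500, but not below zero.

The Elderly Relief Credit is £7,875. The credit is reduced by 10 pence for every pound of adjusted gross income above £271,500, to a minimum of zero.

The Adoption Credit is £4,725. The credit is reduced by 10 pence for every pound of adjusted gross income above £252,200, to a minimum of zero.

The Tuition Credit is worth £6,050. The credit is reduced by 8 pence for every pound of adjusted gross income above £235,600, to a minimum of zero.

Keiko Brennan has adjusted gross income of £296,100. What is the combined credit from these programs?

Property Tax Rebate: £296,100 is at or below the £342,500 threshold, so the full £1,200 applies.
Elderly Relief Credit: 10% of the £24,600 excess over £271,500 is £2,460; credit = £7,875 − £2,460 = £5,415.
Adoption Credit: 10% of the £43,900 excess over £252,200 is £4,390; credit = £4,725 − £4,390 = £335.
Tuition Credit: 8% of the £60,500 excess over £235,600 is £4,840; credit = £6,050 − £4,840 = £1,210.
Total: £1,200 + £5,415 + £335 + £1,210 = £8,160.

£8,160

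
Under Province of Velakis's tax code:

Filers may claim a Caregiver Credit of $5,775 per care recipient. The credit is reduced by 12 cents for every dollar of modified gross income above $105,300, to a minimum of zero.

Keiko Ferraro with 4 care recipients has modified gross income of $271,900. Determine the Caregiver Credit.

Caregiver Credit: base = 4 × $5,775 = $23,100. 12% of the $166,600 excess over $105,300 is $19,992; credit = $23,100 − $19,992 = $3,108.

$3,108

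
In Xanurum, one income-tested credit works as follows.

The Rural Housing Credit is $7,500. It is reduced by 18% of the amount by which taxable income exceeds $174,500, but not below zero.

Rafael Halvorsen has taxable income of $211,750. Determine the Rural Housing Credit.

Rural Housing Credit: 18% of the $37,250 excess over $174,500 is $6,705; credit = $7,500 − $6,705 = $795.

$795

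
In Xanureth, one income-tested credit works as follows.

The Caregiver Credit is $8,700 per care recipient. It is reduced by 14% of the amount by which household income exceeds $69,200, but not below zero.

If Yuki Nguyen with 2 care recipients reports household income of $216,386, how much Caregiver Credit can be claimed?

$0

Caregiver Credit: base = 2 × $8,700 = $17,400. 14% of the $147,186 excess over $69,200 is $20,606.04 ≥ base, so the credit is $0.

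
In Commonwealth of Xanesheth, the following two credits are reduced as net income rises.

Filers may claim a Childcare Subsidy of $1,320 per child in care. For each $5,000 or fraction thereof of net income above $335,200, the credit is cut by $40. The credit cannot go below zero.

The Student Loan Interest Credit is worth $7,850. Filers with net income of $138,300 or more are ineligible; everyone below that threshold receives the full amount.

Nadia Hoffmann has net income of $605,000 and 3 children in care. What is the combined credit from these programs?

Childcare Subsidy: base = 3 × $1,320 = $3,960. income exceeds $335,200 by $269,800, which is 54 full-or-partial $5,000 increments; reduction = 54 × $40 = $2,160, leaving $1,800.
Student Loan Interest Credit: $605,000 meets or exceeds the $138,300 cutoff, so the credit is $0.
Total: $1,800 + $0 = $1,800.

$1,800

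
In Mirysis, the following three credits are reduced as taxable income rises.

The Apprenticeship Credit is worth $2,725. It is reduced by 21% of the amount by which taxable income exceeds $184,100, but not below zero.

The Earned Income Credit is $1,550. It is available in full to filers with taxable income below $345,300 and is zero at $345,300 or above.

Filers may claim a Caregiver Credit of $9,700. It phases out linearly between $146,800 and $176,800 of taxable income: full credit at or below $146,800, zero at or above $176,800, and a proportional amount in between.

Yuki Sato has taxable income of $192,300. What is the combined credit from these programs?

$2,553

Apprenticeship Credit: 21% of the $8,200 excess over $184,100 is $1,722; credit = $2,725 − $1,722 = $1,003.
Earned Income Credit: $192,300 is below the $345,300 cutoff, so the full $1,550 applies.
Caregiver Credit: $192,300 is at or above $176,800, so the credit is $0.
Total: $1,003 + $1,550 + $0 = $2,553.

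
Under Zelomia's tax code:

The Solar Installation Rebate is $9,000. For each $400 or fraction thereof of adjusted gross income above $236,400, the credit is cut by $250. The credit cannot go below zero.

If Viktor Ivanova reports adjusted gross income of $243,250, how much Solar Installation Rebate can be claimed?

$4,500

Solar Installation Rebate: income exceeds $236,400 by $6,850, which is 18 full-or-partial $400 increments; reduction = 18 × $250 = $4,500, leaving $4,500.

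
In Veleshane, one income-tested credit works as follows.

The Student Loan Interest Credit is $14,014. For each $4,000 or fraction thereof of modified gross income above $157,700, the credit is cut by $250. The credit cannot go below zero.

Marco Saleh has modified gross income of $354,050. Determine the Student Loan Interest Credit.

Student Loan Interest Credit: income exceeds $157,700 by $196,350, which is 50 full-or-partial $4,000 increments; reduction = 50 × $250 = $12,500, leaving $1,514.

$1,514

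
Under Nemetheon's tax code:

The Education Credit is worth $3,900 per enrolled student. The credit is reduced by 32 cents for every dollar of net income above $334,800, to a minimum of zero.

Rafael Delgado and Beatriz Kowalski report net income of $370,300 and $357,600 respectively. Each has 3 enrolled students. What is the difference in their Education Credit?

$4,064

Rafael ($370,300): Education Credit: base = 3 × $3,900 = $11,700. 32% of the $35,500 excess over $334,800 is $11,360; credit = $11,700 − $11,360 = $340.
Beatriz ($357,600): Education Credit: base = 3 × $3,900 = $11,700. 32% of the $22,800 excess over $334,800 is $7,296; credit = $11,700 − $7,296 = $4,404.
Difference: |$340 − $4,404| = $4,064.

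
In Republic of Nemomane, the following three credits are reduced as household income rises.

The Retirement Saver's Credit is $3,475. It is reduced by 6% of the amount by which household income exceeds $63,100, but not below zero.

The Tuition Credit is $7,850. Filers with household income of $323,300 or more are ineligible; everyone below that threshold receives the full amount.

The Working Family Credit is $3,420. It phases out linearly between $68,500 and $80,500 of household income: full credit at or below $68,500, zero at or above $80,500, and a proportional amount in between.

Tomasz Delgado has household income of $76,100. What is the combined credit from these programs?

$11,799

Retirement Saver's Credit: 6% of the $13,000 excess over $63,100 is $780; credit = $3,475 − $780 = $2,695.
Tuition Credit: $76,100 is below the $323,300 cutoff, so the full $7,850 applies.
Working Family Credit: $76,100 is $7,600 into a $12,000 phase-out range, leaving 4,400/12,000 of the credit: $3,420 × 4,400/12,000 = $1,254.
Total: $2,695 + $7,850 + $1,254 = $11,799.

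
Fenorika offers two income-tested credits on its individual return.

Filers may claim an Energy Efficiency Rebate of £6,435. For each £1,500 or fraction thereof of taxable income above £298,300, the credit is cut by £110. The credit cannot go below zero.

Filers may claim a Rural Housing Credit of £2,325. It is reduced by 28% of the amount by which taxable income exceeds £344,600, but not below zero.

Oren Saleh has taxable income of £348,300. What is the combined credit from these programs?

Energy Efficiency Rebate: income exceeds £298,300 by £50,000, which is 34 full-or-partial £1,500 increments; reduction = 34 × £110 = £3,740, leaving £2,695.
Rural Housing Credit: 28% of the £3,700 excess over £344,600 is £1,036; credit = £2,325 − £1,036 = £1,289.
Total: £2,695 + £1,289 = £3,984.

£3,984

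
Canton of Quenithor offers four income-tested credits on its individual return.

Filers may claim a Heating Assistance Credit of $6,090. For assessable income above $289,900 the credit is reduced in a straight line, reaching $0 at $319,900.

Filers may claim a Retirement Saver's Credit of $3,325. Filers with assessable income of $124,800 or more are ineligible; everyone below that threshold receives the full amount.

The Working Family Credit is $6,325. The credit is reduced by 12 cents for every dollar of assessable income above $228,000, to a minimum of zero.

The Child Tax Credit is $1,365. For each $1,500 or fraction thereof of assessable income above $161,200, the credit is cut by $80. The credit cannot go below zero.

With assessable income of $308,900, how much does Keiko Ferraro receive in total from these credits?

Heating Assistance Credit: $308,900 is $19,000 into a $30,000 phase-out range, leaving 11,000/30,000 of the credit: $6,090 × 11,000/30,000 = $2,233.
Retirement Saver's Credit: $308,900 meets or exceeds the $124,800 cutoff, so the credit is $0.
Working Family Credit: 12% of the $80,900 excess over $228,000 is $9,708 ≥ base, so the credit is $0.
Child Tax Credit: income exceeds $161,200 by $147,700 → 99 increments × $80 = $7,920 ≥ base, so the credit is $0.
Total: $2,233 + $0 + $0 + $0 = $2,233.

$2,233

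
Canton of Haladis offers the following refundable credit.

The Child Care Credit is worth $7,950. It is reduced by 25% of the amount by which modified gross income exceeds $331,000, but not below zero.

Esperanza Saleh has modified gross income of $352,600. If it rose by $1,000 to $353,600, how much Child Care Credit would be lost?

$250

At $352,600 — 25% of the $21,600 excess over $331,000 is $5,400; credit = $7,950 − $5,400 = $2,550.
At $353,600 — 25% of the $22,600 excess over $331,000 is $5,650; credit = $7,950 − $5,650 = $2,300.
Lost: $2,550 − $2,300 = $250.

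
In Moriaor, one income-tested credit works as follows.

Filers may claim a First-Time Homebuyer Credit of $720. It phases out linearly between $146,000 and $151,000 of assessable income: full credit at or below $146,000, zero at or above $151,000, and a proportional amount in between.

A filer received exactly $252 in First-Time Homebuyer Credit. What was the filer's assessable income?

$149,250

$252 is 252/720 of the full $720, so 468/720 of the $5,000 range has been used: income = $146,000 + $5,000 × 468/720 = $149,250.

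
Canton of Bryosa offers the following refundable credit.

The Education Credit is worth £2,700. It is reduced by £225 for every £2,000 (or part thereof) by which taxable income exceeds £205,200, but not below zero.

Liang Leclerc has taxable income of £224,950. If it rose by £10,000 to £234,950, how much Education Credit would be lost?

At £224,950 — income exceeds £205,200 by £19,750, which is 10 full-or-partial £2,000 increments; reduction = 10 × £225 = £2,250, leaving £450.
At £234,950 — income exceeds £205,200 by £29,750 → 15 increments × £225 = £3,375 ≥ base, so the credit is £0.
Lost: £450 − £0 = £450.

£450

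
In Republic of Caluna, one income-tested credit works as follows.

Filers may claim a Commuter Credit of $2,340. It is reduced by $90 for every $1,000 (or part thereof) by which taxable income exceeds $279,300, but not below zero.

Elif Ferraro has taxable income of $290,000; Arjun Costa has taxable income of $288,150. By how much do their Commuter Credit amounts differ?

Elif ($290,000): Commuter Credit: income exceeds $279,300 by $10,700, which is 11 full-or-partial $1,000 increments; reduction = 11 × $90 = $990, leaving $1,350.
Arjun ($288,150): Commuter Credit: income exceeds $279,300 by $8,850, which is 9 full-or-partial $1,000 increments; reduction = 9 × $90 = $810, leaving $1,530.
Difference: |$1,350 − $1,530| = $180.

$180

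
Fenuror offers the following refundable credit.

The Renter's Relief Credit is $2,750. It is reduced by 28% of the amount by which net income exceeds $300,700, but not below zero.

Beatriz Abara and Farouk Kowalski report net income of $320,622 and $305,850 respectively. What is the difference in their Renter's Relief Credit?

$1,308

Beatriz ($320,622): Renter's Relief Credit: 28% of the $19,922 excess over $300,700 is $5,578.16 ≥ base, so the credit is $0.
Farouk ($305,850): Renter's Relief Credit: 28% of the $5,150 excess over $300,700 is $1,442; credit = $2,750 − $1,442 = $1,308.
Difference: |$0 − $1,308| = $1,308.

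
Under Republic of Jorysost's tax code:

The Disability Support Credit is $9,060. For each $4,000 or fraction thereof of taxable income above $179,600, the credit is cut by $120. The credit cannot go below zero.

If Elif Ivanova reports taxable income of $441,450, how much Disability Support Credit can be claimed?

$1,140

Disability Support Credit: income exceeds $179,600 by $261,850, which is 66 full-or-partial $4,000 increments; reduction = 66 × $120 = $7,920, leaving $1,140.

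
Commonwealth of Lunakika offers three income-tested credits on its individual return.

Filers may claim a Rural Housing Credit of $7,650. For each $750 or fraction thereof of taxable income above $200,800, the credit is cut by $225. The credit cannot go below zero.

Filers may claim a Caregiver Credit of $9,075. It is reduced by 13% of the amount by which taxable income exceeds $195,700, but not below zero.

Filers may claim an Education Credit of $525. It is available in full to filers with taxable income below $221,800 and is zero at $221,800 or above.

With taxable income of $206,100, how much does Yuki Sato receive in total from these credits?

Rural Housing Credit: income exceeds $200,800 by $5,300, which is 8 full-or-partial $750 increments; reduction = 8 × $225 = $1,800, leaving $5,850.
Caregiver Credit: 13% of the $10,400 excess over $195,700 is $1,352; credit = $9,075 − $1,352 = $7,723.
Education Credit: $206,100 is below the $221,800 cutoff, so the full $525 applies.
Total: $5,850 + $7,723 + $525 = $14,098.

$14,098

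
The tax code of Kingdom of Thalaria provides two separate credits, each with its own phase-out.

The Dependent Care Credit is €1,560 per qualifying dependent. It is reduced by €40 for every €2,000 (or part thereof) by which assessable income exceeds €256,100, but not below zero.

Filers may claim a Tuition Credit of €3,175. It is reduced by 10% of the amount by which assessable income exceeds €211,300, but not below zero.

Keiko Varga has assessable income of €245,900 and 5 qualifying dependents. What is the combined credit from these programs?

Dependent Care Credit: base = 5 × €1,560 = €7,800. €245,900 is at or below the €256,100 threshold, so the full €7,800 applies.
Tuition Credit: 10% of the €34,600 excess over €211,300 is €3,460 ≥ base, so the credit is €0.
Total: €7,800 + €0 = €7,800.

€7,800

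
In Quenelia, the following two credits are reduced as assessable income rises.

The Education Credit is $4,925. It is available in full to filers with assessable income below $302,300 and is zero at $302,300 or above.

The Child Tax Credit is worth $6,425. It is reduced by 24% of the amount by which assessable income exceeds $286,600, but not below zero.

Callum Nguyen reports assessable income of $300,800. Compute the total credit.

Education Credit: $300,800 is below the $302,300 cutoff, so the full $4,925 applies.
Child Tax Credit: 24% of the $14,200 excess over $286,600 is $3,408; credit = $6,425 − $3,408 = $3,017.
Total: $4,925 + $3,017 = $7,942.

$7,942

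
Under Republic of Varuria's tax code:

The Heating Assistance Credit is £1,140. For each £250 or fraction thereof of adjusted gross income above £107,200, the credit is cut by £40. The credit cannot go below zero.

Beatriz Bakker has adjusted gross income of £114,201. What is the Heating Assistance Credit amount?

£0

Heating Assistance Credit: income exceeds £107,200 by £7,001 → 29 increments × £40 = £1,160 ≥ base, so the credit is £0.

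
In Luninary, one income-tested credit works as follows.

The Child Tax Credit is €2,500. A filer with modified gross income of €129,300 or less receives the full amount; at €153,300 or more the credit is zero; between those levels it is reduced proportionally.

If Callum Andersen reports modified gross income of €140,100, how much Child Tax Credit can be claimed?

€1,375

Child Tax Credit: €140,100 is €10,800 into a €24,000 phase-out range, leaving 13,200/24,000 of the credit: €2,500 × 13,200/24,000 = €1,375.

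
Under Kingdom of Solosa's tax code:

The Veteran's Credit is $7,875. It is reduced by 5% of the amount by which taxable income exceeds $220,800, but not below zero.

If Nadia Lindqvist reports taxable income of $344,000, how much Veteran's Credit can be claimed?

Veteran's Credit: 5% of the $123,200 excess over $220,800 is $6,160; credit = $7,875 − $6,160 = $1,715.

$1,715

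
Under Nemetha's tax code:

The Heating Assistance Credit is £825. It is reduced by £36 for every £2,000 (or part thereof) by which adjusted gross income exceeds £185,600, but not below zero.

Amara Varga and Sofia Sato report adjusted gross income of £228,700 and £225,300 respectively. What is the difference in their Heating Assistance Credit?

£72

Amara (£228,700): Heating Assistance Credit: income exceeds £185,600 by £43,100, which is 22 full-or-partial £2,000 increments; reduction = 22 × £36 = £792, leaving £33.
Sofia (£225,300): Heating Assistance Credit: income exceeds £185,600 by £39,700, which is 20 full-or-partial £2,000 increments; reduction = 20 × £36 = £720, leaving £105.
Difference: |£33 − £105| = £72.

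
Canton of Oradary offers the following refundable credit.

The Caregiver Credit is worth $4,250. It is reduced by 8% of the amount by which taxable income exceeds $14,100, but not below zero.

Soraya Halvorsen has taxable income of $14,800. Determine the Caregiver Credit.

Caregiver Credit: 8% of the $700 excess over $14,100 is $56; credit = $4,250 − $56 = $4,194.

$4,194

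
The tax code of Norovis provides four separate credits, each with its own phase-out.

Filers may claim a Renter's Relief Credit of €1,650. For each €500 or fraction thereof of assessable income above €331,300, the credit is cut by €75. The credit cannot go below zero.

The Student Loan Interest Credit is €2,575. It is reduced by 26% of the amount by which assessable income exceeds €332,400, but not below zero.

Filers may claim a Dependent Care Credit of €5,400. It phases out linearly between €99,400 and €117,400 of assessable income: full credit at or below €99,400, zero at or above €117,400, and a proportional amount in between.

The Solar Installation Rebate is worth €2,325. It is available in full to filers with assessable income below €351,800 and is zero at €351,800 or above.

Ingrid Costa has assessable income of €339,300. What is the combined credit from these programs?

€3,556

Renter's Relief Credit: income exceeds €331,300 by €8,000, which is 16 full-or-partial €500 increments; reduction = 16 × €75 = €1,200, leaving €450.
Student Loan Interest Credit: 26% of the €6,900 excess over €332,400 is €1,794; credit = €2,575 − €1,794 = €781.
Dependent Care Credit: €339,300 is at or above €117,400, so the credit is €0.
Solar Installation Rebate: €339,300 is below the €351,800 cutoff, so the full €2,325 applies.
Total: €450 + €781 + €0 + €2,325 = €3,556.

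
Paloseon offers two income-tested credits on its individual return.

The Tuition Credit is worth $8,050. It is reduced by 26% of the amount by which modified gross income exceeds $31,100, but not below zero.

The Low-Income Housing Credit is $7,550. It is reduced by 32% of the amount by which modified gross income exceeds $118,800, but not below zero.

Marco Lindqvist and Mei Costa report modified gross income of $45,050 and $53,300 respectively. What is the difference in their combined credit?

Marco ($45,050): Tuition Credit: 26% of the $13,950 excess over $31,100 is $3,627; credit = $8,050 − $3,627 = $4,423. Low-Income Housing Credit: $45,050 is at or below the $118,800 threshold, so the full $7,550 applies. total $4,423 + $7,550 = $11,973
Mei ($53,300): Tuition Credit: 26% of the $22,200 excess over $31,100 is $5,772; credit = $8,050 − $5,772 = $2,278. Low-Income Housing Credit: $53,300 is at or below the $118,800 threshold, so the full $7,550 applies. total $2,278 + $7,550 = $9,828
Difference: |$11,973 − $9,828| = $2,145.

$2,145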